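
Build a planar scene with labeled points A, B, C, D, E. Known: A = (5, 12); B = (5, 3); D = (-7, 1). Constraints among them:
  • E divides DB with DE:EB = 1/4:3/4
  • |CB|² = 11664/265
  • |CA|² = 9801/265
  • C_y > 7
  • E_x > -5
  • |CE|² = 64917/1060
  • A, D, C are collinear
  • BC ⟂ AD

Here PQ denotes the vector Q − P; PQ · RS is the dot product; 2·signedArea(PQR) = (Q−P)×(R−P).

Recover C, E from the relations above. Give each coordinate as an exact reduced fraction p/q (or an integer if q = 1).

1. C_x = 137/265  [A, D, C are collinear ∩ BC ⟂ AD]
2. C_y = 2091/265  [A, D, C are collinear ∩ BC ⟂ AD]
   → C = (137/265, 2091/265)
3. E_x = -4  [E divides DB with DE:EB = 1/4:3/4]
4. E_y = 3/2  [E divides DB with DE:EB = 1/4:3/4]
   → E = (-4, 3/2)

C = (137/265, 2091/265)
E = (-4, 3/2)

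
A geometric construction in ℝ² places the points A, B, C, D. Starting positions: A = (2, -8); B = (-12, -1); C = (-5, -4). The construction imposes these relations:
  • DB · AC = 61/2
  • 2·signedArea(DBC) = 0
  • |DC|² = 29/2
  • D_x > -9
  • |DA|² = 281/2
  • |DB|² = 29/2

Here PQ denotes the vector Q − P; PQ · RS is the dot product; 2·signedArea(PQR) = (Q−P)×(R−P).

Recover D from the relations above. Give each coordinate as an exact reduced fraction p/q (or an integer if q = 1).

1. D_x = -17/2  [2·signedArea(DBC) = 0 ∩ DB · AC = 61/2]
2. D_y = -5/2  [2·signedArea(DBC) = 0 ∩ DB · AC = 61/2]
   → D = (-17/2, -5/2)

D = (-17/2, -5/2)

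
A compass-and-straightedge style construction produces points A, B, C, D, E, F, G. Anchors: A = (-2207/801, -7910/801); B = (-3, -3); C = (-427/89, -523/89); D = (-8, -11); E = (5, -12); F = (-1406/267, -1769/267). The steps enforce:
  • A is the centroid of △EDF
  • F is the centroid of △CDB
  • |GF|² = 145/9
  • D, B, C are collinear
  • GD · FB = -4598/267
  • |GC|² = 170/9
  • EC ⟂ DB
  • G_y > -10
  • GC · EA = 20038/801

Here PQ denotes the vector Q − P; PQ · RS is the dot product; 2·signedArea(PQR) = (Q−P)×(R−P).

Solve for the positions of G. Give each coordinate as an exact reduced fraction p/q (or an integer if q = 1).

G = (-694/267, -2570/267)

1. G_x = -694/267  [GC · EA = 20038/801 ∩ GD · FB = -4598/267]
2. G_y = -2570/267  [GC · EA = 20038/801 ∩ GD · FB = -4598/267]
   → G = (-694/267, -2570/267)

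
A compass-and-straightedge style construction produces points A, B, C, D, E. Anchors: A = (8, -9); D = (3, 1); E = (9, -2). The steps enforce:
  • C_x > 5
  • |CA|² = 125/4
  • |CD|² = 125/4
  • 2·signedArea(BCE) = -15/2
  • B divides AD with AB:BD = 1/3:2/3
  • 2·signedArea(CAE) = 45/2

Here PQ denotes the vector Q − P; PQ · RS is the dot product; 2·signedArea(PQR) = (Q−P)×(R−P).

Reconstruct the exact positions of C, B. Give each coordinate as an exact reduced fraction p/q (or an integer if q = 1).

1. C_x = 11/2  [line -7·x + 1·y + 85/2 = 0 ∩ |CA|² = 125/4]
2. C_y = -4  [line -7·x + 1·y + 85/2 = 0 ∩ |CA|² = 125/4]
   → C = (11/2, -4)
3. B_x = 19/3  [B divides AD with AB:BD = 1/3:2/3]
4. B_y = -17/3  [B divides AD with AB:BD = 1/3:2/3]
   → B = (19/3, -17/3)

B = (19/3, -17/3)
C = (11/2, -4)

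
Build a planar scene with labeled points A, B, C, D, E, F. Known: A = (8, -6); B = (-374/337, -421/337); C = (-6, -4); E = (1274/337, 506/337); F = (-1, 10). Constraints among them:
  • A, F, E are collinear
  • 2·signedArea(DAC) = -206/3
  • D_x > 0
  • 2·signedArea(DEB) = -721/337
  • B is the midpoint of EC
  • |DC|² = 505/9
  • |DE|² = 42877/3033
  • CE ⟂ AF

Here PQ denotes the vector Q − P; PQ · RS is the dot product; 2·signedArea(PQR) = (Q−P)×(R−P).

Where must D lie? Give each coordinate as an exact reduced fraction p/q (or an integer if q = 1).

D = (1/3, 0)

1. D_x = 1/3  [2·signedArea(DEB) = -721/337 ∩ 2·signedArea(DAC) = -206/3]
2. D_y = 0  [2·signedArea(DEB) = -721/337 ∩ 2·signedArea(DAC) = -206/3]
   → D = (1/3, 0)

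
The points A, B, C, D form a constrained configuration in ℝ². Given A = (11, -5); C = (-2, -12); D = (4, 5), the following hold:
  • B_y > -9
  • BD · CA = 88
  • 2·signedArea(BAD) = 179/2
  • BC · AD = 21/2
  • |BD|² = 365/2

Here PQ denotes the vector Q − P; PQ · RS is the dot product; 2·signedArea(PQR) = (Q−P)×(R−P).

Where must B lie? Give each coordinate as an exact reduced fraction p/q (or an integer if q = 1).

1. B_x = 9/2  [2·signedArea(BAD) = 179/2 ∩ BC · AD = 21/2]
2. B_y = -17/2  [2·signedArea(BAD) = 179/2 ∩ BC · AD = 21/2]
   → B = (9/2, -17/2)

B = (9/2, -17/2)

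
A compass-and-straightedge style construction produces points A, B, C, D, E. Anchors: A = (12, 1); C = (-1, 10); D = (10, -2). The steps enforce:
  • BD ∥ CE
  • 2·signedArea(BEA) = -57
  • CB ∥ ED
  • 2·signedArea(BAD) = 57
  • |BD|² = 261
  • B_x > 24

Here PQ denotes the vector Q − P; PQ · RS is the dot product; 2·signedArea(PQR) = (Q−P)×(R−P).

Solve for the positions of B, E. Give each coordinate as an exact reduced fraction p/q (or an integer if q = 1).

1. B_x = 25  [line 3·x + -2·y + -91 = 0 ∩ |BD|² = 261]
2. B_y = -8  [line 3·x + -2·y + -91 = 0 ∩ |BD|² = 261]
   → B = (25, -8)
3. E_x = -16  [CB ∥ ED ∩ BD ∥ CE]
4. E_y = 16  [CB ∥ ED ∩ BD ∥ CE]
   → E = (-16, 16)

B = (25, -8)
E = (-16, 16)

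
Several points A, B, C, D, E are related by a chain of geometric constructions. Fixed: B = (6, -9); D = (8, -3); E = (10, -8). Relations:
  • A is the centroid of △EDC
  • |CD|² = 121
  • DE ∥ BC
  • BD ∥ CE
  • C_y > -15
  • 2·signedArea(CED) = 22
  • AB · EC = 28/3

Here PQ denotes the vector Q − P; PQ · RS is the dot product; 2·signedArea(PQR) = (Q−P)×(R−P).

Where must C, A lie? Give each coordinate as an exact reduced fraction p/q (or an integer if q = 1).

1. C_x = 8  [BD ∥ CE ∩ DE ∥ BC]
2. C_y = -14  [BD ∥ CE ∩ DE ∥ BC]
   → C = (8, -14)
3. A_x = 26/3  [A is the centroid of △EDC]
4. A_y = -25/3  [A is the centroid of △EDC]
   → A = (26/3, -25/3)

A = (26/3, -25/3)
C = (8, -14)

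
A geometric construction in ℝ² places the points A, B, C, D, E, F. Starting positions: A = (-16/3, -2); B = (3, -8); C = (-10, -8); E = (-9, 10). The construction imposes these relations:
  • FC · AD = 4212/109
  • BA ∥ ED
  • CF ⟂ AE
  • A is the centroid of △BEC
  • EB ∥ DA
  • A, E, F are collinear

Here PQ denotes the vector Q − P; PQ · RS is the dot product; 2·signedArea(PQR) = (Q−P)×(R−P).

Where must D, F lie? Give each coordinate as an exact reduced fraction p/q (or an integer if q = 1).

D = (-52/3, 16)
F = (-442/109, -674/109)

1. D_x = -52/3  [EB ∥ DA ∩ BA ∥ ED]
2. D_y = 16  [EB ∥ DA ∩ BA ∥ ED]
   → D = (-52/3, 16)
3. F_x = -442/109  [A, E, F are collinear ∩ CF ⟂ AE]
4. F_y = -674/109  [A, E, F are collinear ∩ CF ⟂ AE]
   → F = (-442/109, -674/109)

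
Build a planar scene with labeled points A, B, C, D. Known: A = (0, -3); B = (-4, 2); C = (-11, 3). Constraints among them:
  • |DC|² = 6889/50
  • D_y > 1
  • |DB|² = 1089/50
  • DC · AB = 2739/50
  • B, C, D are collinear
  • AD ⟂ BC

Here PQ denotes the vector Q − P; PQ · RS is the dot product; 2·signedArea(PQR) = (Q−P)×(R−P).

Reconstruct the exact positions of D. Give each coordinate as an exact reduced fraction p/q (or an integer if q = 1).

D = (31/50, 67/50)

1. D_x = 31/50  [B, C, D are collinear ∩ AD ⟂ BC]
2. D_y = 67/50  [B, C, D are collinear ∩ AD ⟂ BC]
   → D = (31/50, 67/50)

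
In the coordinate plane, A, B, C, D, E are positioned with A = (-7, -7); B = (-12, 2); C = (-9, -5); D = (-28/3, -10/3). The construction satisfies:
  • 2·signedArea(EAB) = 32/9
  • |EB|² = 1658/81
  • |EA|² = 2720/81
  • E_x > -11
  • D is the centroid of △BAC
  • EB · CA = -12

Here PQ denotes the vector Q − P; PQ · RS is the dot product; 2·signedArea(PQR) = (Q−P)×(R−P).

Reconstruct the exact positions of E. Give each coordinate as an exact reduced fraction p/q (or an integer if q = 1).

1. E_x = -91/9  [2·signedArea(EAB) = 32/9 ∩ EB · CA = -12]
2. E_y = -19/9  [2·signedArea(EAB) = 32/9 ∩ EB · CA = -12]
   → E = (-91/9, -19/9)

E = (-91/9, -19/9)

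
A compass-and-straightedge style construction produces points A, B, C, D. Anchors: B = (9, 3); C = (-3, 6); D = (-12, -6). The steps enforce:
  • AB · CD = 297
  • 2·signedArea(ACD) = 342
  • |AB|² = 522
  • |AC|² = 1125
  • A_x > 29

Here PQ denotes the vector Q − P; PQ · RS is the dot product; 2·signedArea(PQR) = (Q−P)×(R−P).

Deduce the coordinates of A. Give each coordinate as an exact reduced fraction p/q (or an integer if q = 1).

1. A_x = 30  [AB · CD = 297 ∩ 2·signedArea(ACD) = 342]
2. A_y = 12  [AB · CD = 297 ∩ 2·signedArea(ACD) = 342]
   → A = (30, 12)

A = (30, 12)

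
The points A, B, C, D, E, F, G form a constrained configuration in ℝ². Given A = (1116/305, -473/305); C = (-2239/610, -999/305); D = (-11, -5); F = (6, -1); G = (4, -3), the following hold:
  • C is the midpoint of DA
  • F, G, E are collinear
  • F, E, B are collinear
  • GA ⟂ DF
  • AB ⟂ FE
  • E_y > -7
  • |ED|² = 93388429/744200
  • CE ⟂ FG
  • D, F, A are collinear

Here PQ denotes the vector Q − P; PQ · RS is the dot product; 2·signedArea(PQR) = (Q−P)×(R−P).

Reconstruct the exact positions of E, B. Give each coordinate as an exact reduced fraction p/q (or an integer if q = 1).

1. E_x = 33/1220  [F, G, E are collinear ∩ CE ⟂ FG]
2. E_y = -8507/1220  [F, G, E are collinear ∩ CE ⟂ FG]
   → E = (33/1220, -8507/1220)
3. B_x = 1389/305  [F, E, B are collinear ∩ AB ⟂ FE]
4. B_y = -746/305  [F, E, B are collinear ∩ AB ⟂ FE]
   → B = (1389/305, -746/305)

B = (1389/305, -746/305)
E = (33/1220, -8507/1220)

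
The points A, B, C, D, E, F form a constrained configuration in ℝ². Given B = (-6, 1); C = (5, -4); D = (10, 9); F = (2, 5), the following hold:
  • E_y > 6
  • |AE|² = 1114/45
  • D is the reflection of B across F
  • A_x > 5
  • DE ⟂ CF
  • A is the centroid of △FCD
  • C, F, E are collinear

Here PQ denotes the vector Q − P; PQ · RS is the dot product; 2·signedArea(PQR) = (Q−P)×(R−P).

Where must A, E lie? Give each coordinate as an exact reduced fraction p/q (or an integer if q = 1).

A = (17/3, 10/3)
E = (8/5, 31/5)

1. A_x = 17/3  [A is the centroid of △FCD]
2. A_y = 10/3  [A is the centroid of △FCD]
   → A = (17/3, 10/3)
3. E_x = 8/5  [C, F, E are collinear ∩ DE ⟂ CF]
4. E_y = 31/5  [C, F, E are collinear ∩ DE ⟂ CF]
   → E = (8/5, 31/5)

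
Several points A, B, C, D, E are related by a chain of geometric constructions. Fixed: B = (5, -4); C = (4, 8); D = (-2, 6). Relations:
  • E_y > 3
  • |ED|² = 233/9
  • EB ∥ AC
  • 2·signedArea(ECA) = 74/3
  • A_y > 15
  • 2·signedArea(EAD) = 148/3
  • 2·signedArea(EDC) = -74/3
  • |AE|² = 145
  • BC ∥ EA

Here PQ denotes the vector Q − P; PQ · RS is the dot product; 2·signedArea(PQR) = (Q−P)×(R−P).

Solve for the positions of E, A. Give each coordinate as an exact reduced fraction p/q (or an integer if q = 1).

1. E_x = 7/3  [line -2·x + 6·y + -46/3 = 0 ∩ |ED|² = 233/9]
2. E_y = 10/3  [line -2·x + 6·y + -46/3 = 0 ∩ |ED|² = 233/9]
   → E = (7/3, 10/3)
3. A_x = 4/3  [2·signedArea(EAD) = 148/3 ∩ EB ∥ AC]
4. A_y = 46/3  [2·signedArea(EAD) = 148/3 ∩ EB ∥ AC]
   → A = (4/3, 46/3)

A = (4/3, 46/3)
E = (7/3, 10/3)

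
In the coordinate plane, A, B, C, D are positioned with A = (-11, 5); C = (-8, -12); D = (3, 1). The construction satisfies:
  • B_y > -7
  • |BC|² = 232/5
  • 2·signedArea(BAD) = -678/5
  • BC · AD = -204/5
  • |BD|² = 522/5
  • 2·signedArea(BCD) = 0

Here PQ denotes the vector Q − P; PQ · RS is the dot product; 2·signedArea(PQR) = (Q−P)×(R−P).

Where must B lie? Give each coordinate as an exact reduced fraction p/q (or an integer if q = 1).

1. B_x = -18/5  [2·signedArea(BCD) = 0 ∩ 2·signedArea(BAD) = -678/5]
2. B_y = -34/5  [2·signedArea(BCD) = 0 ∩ 2·signedArea(BAD) = -678/5]
   → B = (-18/5, -34/5)

B = (-18/5, -34/5)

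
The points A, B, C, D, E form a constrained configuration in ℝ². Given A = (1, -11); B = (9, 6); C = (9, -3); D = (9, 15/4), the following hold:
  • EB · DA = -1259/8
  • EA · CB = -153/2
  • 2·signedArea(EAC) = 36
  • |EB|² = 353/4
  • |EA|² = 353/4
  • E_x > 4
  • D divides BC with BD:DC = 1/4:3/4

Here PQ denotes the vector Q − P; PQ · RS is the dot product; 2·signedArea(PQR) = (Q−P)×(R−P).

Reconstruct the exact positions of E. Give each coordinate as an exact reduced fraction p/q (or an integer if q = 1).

E = (5, -5/2)

1. E_x = 5  [EB · DA = -1259/8 ∩ 2·signedArea(EAC) = 36]
2. E_y = -5/2  [EB · DA = -1259/8 ∩ 2·signedArea(EAC) = 36]
   → E = (5, -5/2)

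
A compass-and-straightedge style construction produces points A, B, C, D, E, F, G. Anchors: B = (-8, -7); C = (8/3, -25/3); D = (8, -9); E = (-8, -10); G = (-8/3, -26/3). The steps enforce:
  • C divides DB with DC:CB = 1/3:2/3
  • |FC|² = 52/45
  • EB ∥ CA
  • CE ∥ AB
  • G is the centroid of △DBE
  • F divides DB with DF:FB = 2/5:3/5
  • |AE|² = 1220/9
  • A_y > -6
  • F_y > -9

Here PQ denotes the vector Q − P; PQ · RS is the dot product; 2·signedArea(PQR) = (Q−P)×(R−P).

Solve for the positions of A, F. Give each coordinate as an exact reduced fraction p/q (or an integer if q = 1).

1. A_x = 8/3  [CE ∥ AB ∩ EB ∥ CA]
2. A_y = -16/3  [CE ∥ AB ∩ EB ∥ CA]
   → A = (8/3, -16/3)
3. F_x = 8/5  [F divides DB with DF:FB = 2/5:3/5]
4. F_y = -41/5  [F divides DB with DF:FB = 2/5:3/5]
   → F = (8/5, -41/5)

A = (8/3, -16/3)
F = (8/5, -41/5)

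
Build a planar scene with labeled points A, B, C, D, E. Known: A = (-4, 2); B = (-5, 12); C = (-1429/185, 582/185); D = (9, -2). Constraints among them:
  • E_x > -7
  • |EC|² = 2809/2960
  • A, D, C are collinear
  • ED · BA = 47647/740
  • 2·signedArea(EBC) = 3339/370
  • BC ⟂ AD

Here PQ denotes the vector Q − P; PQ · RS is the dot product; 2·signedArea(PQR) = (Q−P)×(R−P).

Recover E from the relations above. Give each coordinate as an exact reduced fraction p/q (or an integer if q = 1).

1. E_x = -5027/740  [2·signedArea(EBC) = 3339/370 ∩ ED · BA = 47647/740]
2. E_y = 529/185  [2·signedArea(EBC) = 3339/370 ∩ ED · BA = 47647/740]
   → E = (-5027/740, 529/185)

E = (-5027/740, 529/185)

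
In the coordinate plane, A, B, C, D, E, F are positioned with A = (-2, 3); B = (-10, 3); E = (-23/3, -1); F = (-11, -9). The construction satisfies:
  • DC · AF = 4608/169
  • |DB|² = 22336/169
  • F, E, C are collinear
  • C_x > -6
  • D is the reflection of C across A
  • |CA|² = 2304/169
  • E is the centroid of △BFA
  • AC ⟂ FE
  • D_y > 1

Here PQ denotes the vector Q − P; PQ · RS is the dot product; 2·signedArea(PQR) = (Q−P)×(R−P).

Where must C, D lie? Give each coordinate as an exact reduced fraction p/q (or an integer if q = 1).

C = (-914/169, 747/169)
D = (238/169, 267/169)

1. C_x = -914/169  [F, E, C are collinear ∩ AC ⟂ FE]
2. C_y = 747/169  [F, E, C are collinear ∩ AC ⟂ FE]
   → C = (-914/169, 747/169)
3. D_x = 238/169  [D is the reflection of C across A]
4. D_y = 267/169  [D is the reflection of C across A]
   → D = (238/169, 267/169)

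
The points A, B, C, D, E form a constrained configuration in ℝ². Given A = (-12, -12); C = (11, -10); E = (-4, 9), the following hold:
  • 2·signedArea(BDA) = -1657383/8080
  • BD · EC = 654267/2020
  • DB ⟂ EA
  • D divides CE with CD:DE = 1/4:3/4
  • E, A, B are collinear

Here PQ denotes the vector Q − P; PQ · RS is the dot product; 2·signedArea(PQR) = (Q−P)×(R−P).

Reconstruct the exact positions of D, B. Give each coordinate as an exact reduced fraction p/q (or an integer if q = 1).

B = (-3694/505, 603/2020)
D = (29/4, -21/4)

1. D_x = 29/4  [D divides CE with CD:DE = 1/4:3/4]
2. D_y = -21/4  [D divides CE with CD:DE = 1/4:3/4]
   → D = (29/4, -21/4)
3. B_x = -3694/505  [E, A, B are collinear ∩ DB ⟂ EA]
4. B_y = 603/2020  [E, A, B are collinear ∩ DB ⟂ EA]
   → B = (-3694/505, 603/2020)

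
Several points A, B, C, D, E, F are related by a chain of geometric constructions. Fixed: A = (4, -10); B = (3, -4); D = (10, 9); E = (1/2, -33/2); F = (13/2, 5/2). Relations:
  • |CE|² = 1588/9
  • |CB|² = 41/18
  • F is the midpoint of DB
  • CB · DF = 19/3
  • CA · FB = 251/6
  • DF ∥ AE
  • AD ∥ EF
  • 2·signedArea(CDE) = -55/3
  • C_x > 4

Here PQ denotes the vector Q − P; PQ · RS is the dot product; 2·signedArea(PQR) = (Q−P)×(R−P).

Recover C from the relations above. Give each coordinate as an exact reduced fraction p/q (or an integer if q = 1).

1. C_x = 9/2  [CB · DF = 19/3 ∩ 2·signedArea(CDE) = -55/3]
2. C_y = -23/6  [CB · DF = 19/3 ∩ 2·signedArea(CDE) = -55/3]
   → C = (9/2, -23/6)

C = (9/2, -23/6)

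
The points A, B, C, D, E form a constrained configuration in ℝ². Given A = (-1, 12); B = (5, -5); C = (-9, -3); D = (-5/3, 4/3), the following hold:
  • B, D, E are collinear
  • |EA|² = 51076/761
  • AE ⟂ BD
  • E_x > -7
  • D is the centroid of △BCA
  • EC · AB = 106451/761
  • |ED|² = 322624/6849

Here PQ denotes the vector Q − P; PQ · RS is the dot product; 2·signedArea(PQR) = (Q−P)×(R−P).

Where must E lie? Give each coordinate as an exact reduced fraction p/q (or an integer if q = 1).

E = (-5055/761, 4612/761)

1. E_x = -5055/761  [B, D, E are collinear ∩ AE ⟂ BD]
2. E_y = 4612/761  [B, D, E are collinear ∩ AE ⟂ BD]
   → E = (-5055/761, 4612/761)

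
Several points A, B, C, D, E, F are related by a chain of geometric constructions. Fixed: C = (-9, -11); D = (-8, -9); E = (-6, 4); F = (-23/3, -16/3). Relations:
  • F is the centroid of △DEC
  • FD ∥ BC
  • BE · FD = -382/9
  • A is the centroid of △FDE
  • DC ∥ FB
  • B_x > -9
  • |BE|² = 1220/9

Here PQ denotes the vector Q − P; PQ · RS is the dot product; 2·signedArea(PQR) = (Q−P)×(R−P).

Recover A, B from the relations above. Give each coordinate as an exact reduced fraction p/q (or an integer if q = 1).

A = (-65/9, -31/9)
B = (-26/3, -22/3)

1. A_x = -65/9  [A is the centroid of △FDE]
2. A_y = -31/9  [A is the centroid of △FDE]
   → A = (-65/9, -31/9)
3. B_x = -26/3  [FD ∥ BC ∩ DC ∥ FB]
4. B_y = -22/3  [FD ∥ BC ∩ DC ∥ FB]
   → B = (-26/3, -22/3)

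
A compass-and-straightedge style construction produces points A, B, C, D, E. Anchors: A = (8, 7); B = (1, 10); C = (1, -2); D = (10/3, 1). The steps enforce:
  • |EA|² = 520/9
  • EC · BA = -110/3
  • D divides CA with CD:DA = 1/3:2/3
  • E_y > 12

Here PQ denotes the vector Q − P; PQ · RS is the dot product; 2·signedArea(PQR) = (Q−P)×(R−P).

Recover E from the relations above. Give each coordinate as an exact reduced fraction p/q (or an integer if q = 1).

1. E_x = 38/3  [line -7·x + 3·y + 149/3 = 0 ∩ |EA|² = 520/9]
2. E_y = 13  [line -7·x + 3·y + 149/3 = 0 ∩ |EA|² = 520/9]
   → E = (38/3, 13)

E = (38/3, 13)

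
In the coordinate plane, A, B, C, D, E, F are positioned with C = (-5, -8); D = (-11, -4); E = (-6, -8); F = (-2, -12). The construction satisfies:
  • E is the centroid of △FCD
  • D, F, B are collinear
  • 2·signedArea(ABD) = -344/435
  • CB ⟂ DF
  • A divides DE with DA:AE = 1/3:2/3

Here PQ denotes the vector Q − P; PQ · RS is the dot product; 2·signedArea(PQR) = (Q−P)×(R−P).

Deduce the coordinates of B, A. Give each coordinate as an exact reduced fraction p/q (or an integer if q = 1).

1. B_x = -821/145  [D, F, B are collinear ∩ CB ⟂ DF]
2. B_y = -1268/145  [D, F, B are collinear ∩ CB ⟂ DF]
   → B = (-821/145, -1268/145)
3. A_x = -28/3  [A divides DE with DA:AE = 1/3:2/3]
4. A_y = -16/3  [A divides DE with DA:AE = 1/3:2/3]
   → A = (-28/3, -16/3)

A = (-28/3, -16/3)
B = (-821/145, -1268/145)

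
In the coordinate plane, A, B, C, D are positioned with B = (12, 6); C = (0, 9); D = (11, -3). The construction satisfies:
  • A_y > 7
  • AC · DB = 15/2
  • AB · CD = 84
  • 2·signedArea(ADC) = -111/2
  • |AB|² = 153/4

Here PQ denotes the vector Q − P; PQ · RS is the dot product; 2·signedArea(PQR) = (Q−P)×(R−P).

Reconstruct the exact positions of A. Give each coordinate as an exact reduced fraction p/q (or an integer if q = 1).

A = (6, 15/2)

1. A_x = 6  [AB · CD = 84 ∩ AC · DB = 15/2]
2. A_y = 15/2  [AB · CD = 84 ∩ AC · DB = 15/2]
   → A = (6, 15/2)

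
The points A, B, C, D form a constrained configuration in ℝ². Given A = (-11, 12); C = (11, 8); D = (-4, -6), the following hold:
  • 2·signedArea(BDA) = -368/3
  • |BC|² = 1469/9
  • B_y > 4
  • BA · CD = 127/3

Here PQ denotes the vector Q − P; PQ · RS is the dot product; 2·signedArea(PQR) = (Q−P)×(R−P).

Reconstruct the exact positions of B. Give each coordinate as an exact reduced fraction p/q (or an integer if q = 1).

B = (-4/3, 14/3)

1. B_x = -4/3  [2·signedArea(BDA) = -368/3 ∩ BA · CD = 127/3]
2. B_y = 14/3  [2·signedArea(BDA) = -368/3 ∩ BA · CD = 127/3]
   → B = (-4/3, 14/3)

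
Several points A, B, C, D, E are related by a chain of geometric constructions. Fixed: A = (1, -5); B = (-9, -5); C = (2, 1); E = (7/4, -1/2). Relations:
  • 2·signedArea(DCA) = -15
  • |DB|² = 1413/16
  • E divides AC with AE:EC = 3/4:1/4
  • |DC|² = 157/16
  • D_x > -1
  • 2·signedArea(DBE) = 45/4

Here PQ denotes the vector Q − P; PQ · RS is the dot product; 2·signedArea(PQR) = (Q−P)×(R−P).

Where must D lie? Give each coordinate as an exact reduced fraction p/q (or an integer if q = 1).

1. D_x = -3/4  [2·signedArea(DBE) = 45/4 ∩ 2·signedArea(DCA) = -15]
2. D_y = -1/2  [2·signedArea(DBE) = 45/4 ∩ 2·signedArea(DCA) = -15]
   → D = (-3/4, -1/2)

D = (-3/4, -1/2)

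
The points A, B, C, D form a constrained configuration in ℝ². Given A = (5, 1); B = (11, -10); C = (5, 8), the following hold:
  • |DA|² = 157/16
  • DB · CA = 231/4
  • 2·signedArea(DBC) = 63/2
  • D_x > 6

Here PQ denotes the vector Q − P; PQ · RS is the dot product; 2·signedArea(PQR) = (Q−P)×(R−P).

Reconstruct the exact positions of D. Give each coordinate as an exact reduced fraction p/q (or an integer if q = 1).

D = (13/2, -7/4)

1. D_x = 13/2  [2·signedArea(DBC) = 63/2 ∩ DB · CA = 231/4]
2. D_y = -7/4  [2·signedArea(DBC) = 63/2 ∩ DB · CA = 231/4]
   → D = (13/2, -7/4)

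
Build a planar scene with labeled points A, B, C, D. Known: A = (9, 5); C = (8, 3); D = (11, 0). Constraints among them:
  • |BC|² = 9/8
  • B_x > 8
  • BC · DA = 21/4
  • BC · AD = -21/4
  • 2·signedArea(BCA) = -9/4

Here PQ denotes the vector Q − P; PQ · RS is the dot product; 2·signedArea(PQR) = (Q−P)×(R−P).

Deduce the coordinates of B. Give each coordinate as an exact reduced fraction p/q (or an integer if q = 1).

B = (35/4, 9/4)

1. B_x = 35/4  [BC · AD = -21/4 ∩ 2·signedArea(BCA) = -9/4]
2. B_y = 9/4  [BC · AD = -21/4 ∩ 2·signedArea(BCA) = -9/4]
   → B = (35/4, 9/4)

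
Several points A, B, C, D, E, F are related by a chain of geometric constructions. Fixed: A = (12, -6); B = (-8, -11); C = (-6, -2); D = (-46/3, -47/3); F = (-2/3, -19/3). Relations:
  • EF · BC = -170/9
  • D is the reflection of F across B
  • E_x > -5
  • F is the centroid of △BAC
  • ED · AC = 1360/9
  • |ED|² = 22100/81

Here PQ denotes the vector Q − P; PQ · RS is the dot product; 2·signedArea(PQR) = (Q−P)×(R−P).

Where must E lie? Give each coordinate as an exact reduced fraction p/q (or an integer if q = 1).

E = (-38/9, -31/9)

1. E_x = -38/9  [ED · AC = 1360/9 ∩ EF · BC = -170/9]
2. E_y = -31/9  [ED · AC = 1360/9 ∩ EF · BC = -170/9]
   → E = (-38/9, -31/9)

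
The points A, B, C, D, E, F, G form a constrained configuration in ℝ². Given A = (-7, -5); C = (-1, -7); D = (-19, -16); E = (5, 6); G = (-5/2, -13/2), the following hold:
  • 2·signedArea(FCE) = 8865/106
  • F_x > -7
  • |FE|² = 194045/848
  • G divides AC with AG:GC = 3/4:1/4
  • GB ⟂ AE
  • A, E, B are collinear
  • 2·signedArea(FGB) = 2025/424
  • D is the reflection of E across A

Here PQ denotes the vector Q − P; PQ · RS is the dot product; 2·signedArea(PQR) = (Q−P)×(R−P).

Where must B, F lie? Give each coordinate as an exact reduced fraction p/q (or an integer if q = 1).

B = (-281/53, -365/106)
F = (-326/53, -895/212)

1. B_x = -281/53  [A, E, B are collinear ∩ GB ⟂ AE]
2. B_y = -365/106  [A, E, B are collinear ∩ GB ⟂ AE]
   → B = (-281/53, -365/106)
3. F_x = -326/53  [2·signedArea(FGB) = 2025/424 ∩ 2·signedArea(FCE) = 8865/106]
4. F_y = -895/212  [2·signedArea(FGB) = 2025/424 ∩ 2·signedArea(FCE) = 8865/106]
   → F = (-326/53, -895/212)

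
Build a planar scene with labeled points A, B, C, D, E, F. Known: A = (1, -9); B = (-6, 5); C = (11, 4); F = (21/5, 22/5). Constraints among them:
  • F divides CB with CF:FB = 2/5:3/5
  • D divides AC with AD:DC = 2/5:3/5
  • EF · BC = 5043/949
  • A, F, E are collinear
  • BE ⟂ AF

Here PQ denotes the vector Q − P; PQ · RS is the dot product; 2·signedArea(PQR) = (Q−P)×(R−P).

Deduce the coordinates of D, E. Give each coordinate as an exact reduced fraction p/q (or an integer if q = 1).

1. D_x = 5  [D divides AC with AD:DC = 2/5:3/5]
2. D_y = -19/5  [D divides AC with AD:DC = 2/5:3/5]
   → D = (5, -19/5)
3. E_x = 17961/4745  [A, F, E are collinear ∩ BE ⟂ AF]
4. E_y = 12637/4745  [A, F, E are collinear ∩ BE ⟂ AF]
   → E = (17961/4745, 12637/4745)

D = (5, -19/5)
E = (17961/4745, 12637/4745)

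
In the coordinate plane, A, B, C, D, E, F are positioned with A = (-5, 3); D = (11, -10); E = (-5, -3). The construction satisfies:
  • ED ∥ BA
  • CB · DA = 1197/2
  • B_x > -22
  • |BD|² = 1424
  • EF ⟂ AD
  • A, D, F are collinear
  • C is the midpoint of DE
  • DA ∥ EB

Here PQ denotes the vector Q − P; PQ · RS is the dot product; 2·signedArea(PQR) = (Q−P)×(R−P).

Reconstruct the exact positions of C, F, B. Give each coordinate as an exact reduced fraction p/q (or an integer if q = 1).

B = (-21, 10)
C = (3, -13/2)
F = (-877/425, 261/425)

1. C_x = 3  [C is the midpoint of DE]
2. C_y = -13/2  [C is the midpoint of DE]
   → C = (3, -13/2)
3. F_x = -877/425  [A, D, F are collinear ∩ EF ⟂ AD]
4. F_y = 261/425  [A, D, F are collinear ∩ EF ⟂ AD]
   → F = (-877/425, 261/425)
5. B_x = -21  [ED ∥ BA ∩ DA ∥ EB]
6. B_y = 10  [ED ∥ BA ∩ DA ∥ EB]
   → B = (-21, 10)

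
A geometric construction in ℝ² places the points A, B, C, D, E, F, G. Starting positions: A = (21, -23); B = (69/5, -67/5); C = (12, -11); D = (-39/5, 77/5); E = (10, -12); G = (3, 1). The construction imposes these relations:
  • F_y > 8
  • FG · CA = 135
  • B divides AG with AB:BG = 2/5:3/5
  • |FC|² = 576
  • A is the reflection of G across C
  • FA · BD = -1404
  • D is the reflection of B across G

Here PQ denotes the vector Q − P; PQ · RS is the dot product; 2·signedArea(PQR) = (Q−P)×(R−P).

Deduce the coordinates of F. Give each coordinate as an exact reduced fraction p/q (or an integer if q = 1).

1. F_x = -12/5  [line -9·x + 12·y + -120 = 0 ∩ |FC|² = 576]
2. F_y = 41/5  [line -9·x + 12·y + -120 = 0 ∩ |FC|² = 576]
   → F = (-12/5, 41/5)

F = (-12/5, 41/5)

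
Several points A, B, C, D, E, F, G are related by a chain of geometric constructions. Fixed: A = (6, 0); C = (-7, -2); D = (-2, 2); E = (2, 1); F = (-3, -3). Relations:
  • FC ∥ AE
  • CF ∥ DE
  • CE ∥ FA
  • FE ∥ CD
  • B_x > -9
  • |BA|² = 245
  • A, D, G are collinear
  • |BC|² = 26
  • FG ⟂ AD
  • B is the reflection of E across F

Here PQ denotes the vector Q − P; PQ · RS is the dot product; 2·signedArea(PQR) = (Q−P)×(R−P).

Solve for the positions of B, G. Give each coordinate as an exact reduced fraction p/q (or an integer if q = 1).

B = (-8, -7)
G = (-30/17, 33/17)

1. B_x = -8  [B is the reflection of E across F]
2. B_y = -7  [B is the reflection of E across F]
   → B = (-8, -7)
3. G_x = -30/17  [A, D, G are collinear ∩ FG ⟂ AD]
4. G_y = 33/17  [A, D, G are collinear ∩ FG ⟂ AD]
   → G = (-30/17, 33/17)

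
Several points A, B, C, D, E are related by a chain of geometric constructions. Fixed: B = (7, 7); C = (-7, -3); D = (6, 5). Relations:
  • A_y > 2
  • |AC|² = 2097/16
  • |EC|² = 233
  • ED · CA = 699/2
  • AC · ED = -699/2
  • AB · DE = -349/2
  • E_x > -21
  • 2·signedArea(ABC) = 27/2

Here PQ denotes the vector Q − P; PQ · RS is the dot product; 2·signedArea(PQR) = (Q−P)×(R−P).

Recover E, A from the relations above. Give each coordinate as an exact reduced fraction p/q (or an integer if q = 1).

1. A_x = 11/4  [line 10·x + -14·y + 29/2 = 0 ∩ |AC|² = 2097/16]
2. A_y = 3  [line 10·x + -14·y + 29/2 = 0 ∩ |AC|² = 2097/16]
   → A = (11/4, 3)
3. E_x = -20  [ED · CA = 699/2 ∩ AB · DE = -349/2]
4. E_y = -11  [ED · CA = 699/2 ∩ AB · DE = -349/2]
   → E = (-20, -11)

A = (11/4, 3)
E = (-20, -11)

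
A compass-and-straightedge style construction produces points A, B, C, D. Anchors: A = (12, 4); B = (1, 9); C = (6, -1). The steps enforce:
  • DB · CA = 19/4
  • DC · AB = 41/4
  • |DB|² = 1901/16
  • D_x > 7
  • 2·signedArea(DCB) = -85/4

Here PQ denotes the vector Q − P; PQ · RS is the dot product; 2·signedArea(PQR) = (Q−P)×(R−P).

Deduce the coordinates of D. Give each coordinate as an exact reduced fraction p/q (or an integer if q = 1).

D = (15/2, 1/4)

1. D_x = 15/2  [DC · AB = 41/4 ∩ DB · CA = 19/4]
2. D_y = 1/4  [DC · AB = 41/4 ∩ DB · CA = 19/4]
   → D = (15/2, 1/4)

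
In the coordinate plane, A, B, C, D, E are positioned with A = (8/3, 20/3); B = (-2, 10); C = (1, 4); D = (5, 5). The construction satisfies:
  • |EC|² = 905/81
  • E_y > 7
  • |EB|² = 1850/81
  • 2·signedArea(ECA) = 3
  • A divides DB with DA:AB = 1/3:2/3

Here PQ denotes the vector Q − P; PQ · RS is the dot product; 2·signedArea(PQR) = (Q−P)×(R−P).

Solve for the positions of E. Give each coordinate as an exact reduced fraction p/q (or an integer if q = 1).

E = (17/9, 65/9)

1. E_x = 17/9  [line -8/3·x + 5/3·y + -7 = 0 ∩ |EC|² = 905/81]
2. E_y = 65/9  [line -8/3·x + 5/3·y + -7 = 0 ∩ |EC|² = 905/81]
   → E = (17/9, 65/9)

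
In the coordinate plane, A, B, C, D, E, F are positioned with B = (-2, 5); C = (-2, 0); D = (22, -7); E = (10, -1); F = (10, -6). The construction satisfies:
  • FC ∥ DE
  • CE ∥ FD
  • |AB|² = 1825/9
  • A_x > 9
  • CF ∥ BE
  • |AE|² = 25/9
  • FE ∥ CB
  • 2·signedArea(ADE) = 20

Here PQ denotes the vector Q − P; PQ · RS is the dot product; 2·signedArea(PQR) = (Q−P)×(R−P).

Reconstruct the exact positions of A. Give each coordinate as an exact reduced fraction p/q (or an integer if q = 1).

A = (10, -8/3)

1. A_x = 10  [line -6·x + -12·y + 28 = 0 ∩ |AB|² = 1825/9]
2. A_y = -8/3  [line -6·x + -12·y + 28 = 0 ∩ |AB|² = 1825/9]
   → A = (10, -8/3)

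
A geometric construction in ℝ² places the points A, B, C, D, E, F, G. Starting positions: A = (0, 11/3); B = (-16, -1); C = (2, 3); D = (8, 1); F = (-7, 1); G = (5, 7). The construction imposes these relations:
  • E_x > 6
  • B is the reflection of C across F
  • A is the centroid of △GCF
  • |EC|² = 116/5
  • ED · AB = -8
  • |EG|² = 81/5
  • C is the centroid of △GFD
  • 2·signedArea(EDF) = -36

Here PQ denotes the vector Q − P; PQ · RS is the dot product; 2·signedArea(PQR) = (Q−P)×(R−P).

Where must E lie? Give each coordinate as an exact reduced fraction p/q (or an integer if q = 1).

E = (34/5, 17/5)

1. E_x = 34/5  [ED · AB = -8 ∩ 2·signedArea(EDF) = -36]
2. E_y = 17/5  [ED · AB = -8 ∩ 2·signedArea(EDF) = -36]
   → E = (34/5, 17/5)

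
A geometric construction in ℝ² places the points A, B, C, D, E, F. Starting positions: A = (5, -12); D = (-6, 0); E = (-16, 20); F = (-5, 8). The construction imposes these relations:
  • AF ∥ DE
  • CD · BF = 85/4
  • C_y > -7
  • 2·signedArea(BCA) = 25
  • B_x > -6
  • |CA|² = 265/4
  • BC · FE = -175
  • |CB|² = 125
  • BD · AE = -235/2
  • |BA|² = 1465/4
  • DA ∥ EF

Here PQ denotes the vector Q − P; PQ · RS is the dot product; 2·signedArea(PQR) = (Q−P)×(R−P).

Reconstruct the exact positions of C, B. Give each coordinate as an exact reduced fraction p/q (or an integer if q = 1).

1. B_x = -11/2  [line 21·x + -32·y + 487/2 = 0 ∩ |BA|² = 1465/4]
2. B_y = 4  [line 21·x + -32·y + 487/2 = 0 ∩ |BA|² = 1465/4]
   → B = (-11/2, 4)
3. C_x = -1/2  [CD · BF = 85/4 ∩ 2·signedArea(BCA) = 25]
4. C_y = -6  [CD · BF = 85/4 ∩ 2·signedArea(BCA) = 25]
   → C = (-1/2, -6)

B = (-11/2, 4)
C = (-1/2, -6)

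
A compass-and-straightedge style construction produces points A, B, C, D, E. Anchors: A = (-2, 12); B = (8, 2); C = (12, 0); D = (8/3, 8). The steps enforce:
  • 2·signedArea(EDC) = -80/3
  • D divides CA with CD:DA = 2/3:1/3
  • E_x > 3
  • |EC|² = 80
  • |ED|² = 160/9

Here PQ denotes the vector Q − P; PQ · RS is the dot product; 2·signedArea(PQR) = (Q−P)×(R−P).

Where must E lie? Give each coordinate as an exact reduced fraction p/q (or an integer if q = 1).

E = (4, 4)

1. E_x = 4  [line 8·x + 28/3·y + -208/3 = 0 ∩ |ED|² = 160/9]
2. E_y = 4  [line 8·x + 28/3·y + -208/3 = 0 ∩ |ED|² = 160/9]
   → E = (4, 4)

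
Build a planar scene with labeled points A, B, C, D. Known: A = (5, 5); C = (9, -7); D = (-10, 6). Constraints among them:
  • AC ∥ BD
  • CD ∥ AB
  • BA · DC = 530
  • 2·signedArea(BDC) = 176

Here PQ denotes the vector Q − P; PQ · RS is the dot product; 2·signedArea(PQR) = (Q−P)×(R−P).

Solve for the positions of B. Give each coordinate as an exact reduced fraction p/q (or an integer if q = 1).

B = (-14, 18)

1. B_x = -14  [AC ∥ BD ∩ CD ∥ AB]
2. B_y = 18  [AC ∥ BD ∩ CD ∥ AB]
   → B = (-14, 18)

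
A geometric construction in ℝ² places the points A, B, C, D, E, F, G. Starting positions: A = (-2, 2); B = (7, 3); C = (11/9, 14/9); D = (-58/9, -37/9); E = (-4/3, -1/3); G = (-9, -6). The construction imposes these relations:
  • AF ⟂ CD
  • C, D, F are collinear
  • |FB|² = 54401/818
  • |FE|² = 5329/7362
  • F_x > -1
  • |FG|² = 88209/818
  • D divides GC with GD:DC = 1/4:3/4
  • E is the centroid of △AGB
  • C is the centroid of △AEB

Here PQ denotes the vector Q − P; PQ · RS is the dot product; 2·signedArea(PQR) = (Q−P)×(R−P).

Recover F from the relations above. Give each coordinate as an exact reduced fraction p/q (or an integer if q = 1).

F = (-531/818, 141/818)

1. F_x = -531/818  [C, D, F are collinear ∩ AF ⟂ CD]
2. F_y = 141/818  [C, D, F are collinear ∩ AF ⟂ CD]
   → F = (-531/818, 141/818)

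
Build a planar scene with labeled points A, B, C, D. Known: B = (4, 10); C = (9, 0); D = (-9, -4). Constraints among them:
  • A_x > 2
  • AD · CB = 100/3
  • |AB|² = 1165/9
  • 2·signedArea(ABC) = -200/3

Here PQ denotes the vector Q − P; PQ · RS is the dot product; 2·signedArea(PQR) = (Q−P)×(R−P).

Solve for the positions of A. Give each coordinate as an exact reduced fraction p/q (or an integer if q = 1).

1. A_x = 3  [AD · CB = 100/3 ∩ 2·signedArea(ABC) = -200/3]
2. A_y = -4/3  [AD · CB = 100/3 ∩ 2·signedArea(ABC) = -200/3]
   → A = (3, -4/3)

A = (3, -4/3)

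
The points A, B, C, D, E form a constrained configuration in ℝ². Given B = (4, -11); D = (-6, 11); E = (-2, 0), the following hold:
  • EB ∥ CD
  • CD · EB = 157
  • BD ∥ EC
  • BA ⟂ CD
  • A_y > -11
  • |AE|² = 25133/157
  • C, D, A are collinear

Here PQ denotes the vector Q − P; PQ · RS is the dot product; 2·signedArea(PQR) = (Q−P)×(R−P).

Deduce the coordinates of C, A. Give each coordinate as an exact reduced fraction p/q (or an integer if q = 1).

A = (870/157, -1595/157)
C = (-12, 22)

1. C_x = -12  [EB ∥ CD ∩ BD ∥ EC]
2. C_y = 22  [EB ∥ CD ∩ BD ∥ EC]
   → C = (-12, 22)
3. A_x = 870/157  [C, D, A are collinear ∩ BA ⟂ CD]
4. A_y = -1595/157  [C, D, A are collinear ∩ BA ⟂ CD]
   → A = (870/157, -1595/157)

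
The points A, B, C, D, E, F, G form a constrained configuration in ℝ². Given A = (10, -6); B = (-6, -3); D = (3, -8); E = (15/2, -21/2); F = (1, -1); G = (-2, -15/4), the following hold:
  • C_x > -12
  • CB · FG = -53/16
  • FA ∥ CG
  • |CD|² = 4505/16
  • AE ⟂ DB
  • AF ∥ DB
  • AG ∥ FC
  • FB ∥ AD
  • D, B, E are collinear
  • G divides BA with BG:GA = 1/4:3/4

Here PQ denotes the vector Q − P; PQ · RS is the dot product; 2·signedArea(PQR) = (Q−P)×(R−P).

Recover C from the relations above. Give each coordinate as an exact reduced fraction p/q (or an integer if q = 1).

1. C_x = -11  [FA ∥ CG ∩ AG ∥ FC]
2. C_y = 5/4  [FA ∥ CG ∩ AG ∥ FC]
   → C = (-11, 5/4)

C = (-11, 5/4)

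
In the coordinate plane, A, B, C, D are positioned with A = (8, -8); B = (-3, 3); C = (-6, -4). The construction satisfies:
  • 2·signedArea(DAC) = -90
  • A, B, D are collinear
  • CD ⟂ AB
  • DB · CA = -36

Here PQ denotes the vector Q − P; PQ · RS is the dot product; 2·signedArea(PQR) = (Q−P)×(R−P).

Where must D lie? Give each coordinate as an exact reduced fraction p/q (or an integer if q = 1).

1. D_x = -1  [A, B, D are collinear ∩ CD ⟂ AB]
2. D_y = 1  [A, B, D are collinear ∩ CD ⟂ AB]
   → D = (-1, 1)

D = (-1, 1)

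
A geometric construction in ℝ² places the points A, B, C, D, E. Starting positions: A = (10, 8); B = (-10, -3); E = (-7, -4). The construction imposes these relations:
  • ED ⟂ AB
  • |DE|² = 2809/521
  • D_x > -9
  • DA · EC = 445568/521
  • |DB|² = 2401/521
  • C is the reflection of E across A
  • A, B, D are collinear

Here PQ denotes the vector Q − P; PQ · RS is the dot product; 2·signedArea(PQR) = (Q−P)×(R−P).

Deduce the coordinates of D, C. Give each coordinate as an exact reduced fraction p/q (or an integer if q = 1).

1. D_x = -4230/521  [A, B, D are collinear ∩ ED ⟂ AB]
2. D_y = -1024/521  [A, B, D are collinear ∩ ED ⟂ AB]
   → D = (-4230/521, -1024/521)
3. C_x = 27  [C is the reflection of E across A]
4. C_y = 20  [C is the reflection of E across A]
   → C = (27, 20)

C = (27, 20)
D = (-4230/521, -1024/521)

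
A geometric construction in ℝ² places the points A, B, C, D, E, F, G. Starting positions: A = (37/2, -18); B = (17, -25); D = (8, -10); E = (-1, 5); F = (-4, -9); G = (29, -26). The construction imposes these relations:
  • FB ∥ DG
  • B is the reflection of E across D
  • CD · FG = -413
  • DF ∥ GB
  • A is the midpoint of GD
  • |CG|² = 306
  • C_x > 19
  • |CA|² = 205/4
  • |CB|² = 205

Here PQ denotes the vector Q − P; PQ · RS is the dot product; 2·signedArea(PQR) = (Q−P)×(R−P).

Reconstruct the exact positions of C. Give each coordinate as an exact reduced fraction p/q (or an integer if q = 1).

C = (20, -11)

1. C_x = 20  [line -33·x + 17·y + 847 = 0 ∩ |CA|² = 205/4]
2. C_y = -11  [line -33·x + 17·y + 847 = 0 ∩ |CA|² = 205/4]
   → C = (20, -11)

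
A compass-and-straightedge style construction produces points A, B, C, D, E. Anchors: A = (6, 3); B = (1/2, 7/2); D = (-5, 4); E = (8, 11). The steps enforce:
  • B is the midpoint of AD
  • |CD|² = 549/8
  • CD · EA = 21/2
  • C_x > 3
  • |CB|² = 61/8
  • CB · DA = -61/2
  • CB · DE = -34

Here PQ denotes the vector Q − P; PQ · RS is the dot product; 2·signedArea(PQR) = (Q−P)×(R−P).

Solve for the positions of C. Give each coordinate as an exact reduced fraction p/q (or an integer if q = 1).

1. C_x = 13/4  [CB · DE = -34 ∩ CB · DA = -61/2]
2. C_y = 13/4  [CB · DE = -34 ∩ CB · DA = -61/2]
   → C = (13/4, 13/4)

C = (13/4, 13/4)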